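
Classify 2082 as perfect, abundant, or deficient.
abundant

Proper divisors of 2082: sum = 1 + 2 + 3 + 6 + 347 + 694 + 1041 = 2094
Since 2094 > 2082, 2082 is abundant.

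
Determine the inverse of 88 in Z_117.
4

gcd(88, 117) = 1, so the inverse exists.
Extended Euclidean algorithm on (117, 88):
117 = 1 × 88 + 29  ⟹  29 = (1)·117 + (-1)·88
88 = 3 × 29 + 1  ⟹  1 = (-3)·117 + (4)·88
So (4)·88 ≡ 1 (mod 117), i.e. 88^(-1) ≡ 4 (mod 117).
Check: 88 × 4 = 352 ≡ 1 (mod 117)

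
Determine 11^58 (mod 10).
1

Repeated squaring. Binary of 58 = 111010.
11^1 ≡ 1 (mod 10); 11^2 ≡ 1 (mod 10); 11^4 ≡ 1 (mod 10); 11^8 ≡ 1 (mod 10); 11^16 ≡ 1 (mod 10); 11^32 ≡ 1 (mod 10)
11^58 = 11^2 × 11^8 × 11^16 × 11^32 ≡ 1 (mod 10)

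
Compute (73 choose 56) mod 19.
0

Using Lucas' theorem:
Write n=73 and k=56 in base 19:
n in base 19: [3, 16]
k in base 19: [2, 18]
C(73,56) mod 19 = ∏ C(n_i, k_i) mod 19
Digit binomials (mod 19): C(3,2) = 3; C(16,18) = 0 (k_i > n_i)
Product: 3 × 0 = 0 ≡ 0 (mod 19)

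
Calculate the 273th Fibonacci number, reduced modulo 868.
498

Matrix identity: Q^n = [[F_(n+1), F_n], [F_n, F_(n-1)]] with Q = [[1,1],[1,0]].
n = 273 = 100010001₂. Square-and-multiply, entries mod 868:
Q^1 = [[1,1],[1,0]]
Q^2 = (Q^1)² = [[2,1],[1,1]]
Q^4 = (Q^2)² = [[5,3],[3,2]]
Q^8 = (Q^4)² = [[34,21],[21,13]]
Q^17 = (Q^8)²·Q = [[848,729],[729,119]]
Q^34 = (Q^17)² = [[625,127],[127,498]]
Q^68 = (Q^34)² = [[530,269],[269,261]]
Q^136 = (Q^68)² = [[853,119],[119,734]]
Q^273 = (Q^136)²·Q = [[127,498],[498,497]]
F_273 mod 868 = Q^273[0][1] = 498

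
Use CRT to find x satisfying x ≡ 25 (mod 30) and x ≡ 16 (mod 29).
625

Using Chinese Remainder Theorem:
M = 30 × 29 = 870
M1 = 29, M2 = 30
y1 = 29^(-1) mod 30 = 29
y2 = 30^(-1) mod 29 = 1
x = (25×29×29 + 16×30×1) mod 870 = 625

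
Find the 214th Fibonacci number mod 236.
71

Matrix identity: Q^n = [[F_(n+1), F_n], [F_n, F_(n-1)]] with Q = [[1,1],[1,0]].
n = 214 = 11010110₂. Square-and-multiply, entries mod 236:
Q^1 = [[1,1],[1,0]]
Q^3 = (Q^1)²·Q = [[3,2],[2,1]]
Q^6 = (Q^3)² = [[13,8],[8,5]]
Q^13 = (Q^6)²·Q = [[141,233],[233,144]]
Q^26 = (Q^13)² = [[66,89],[89,213]]
Q^53 = (Q^26)²·Q = [[56,5],[5,51]]
Q^107 = (Q^53)²·Q = [[156,93],[93,63]]
Q^214 = (Q^107)² = [[181,71],[71,110]]
F_214 mod 236 = Q^214[0][1] = 71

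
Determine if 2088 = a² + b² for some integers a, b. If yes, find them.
18² + 42² (a=18, b=42)

Factorization: 2088 = 2^3 × 3^2 × 29
By Fermat: n is sum of two squares iff every prime p ≡ 3 (mod 4) appears to even power.
All primes ≡ 3 (mod 4) appear to even power.
Search a = 0, 1, 2, … for 2088 - a² a perfect square: first hit at a = 18: 2088 - 324 = 1764 = 42².
2088 = 18² + 42² = 324 + 1764 ✓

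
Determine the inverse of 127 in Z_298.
237

gcd(127, 298) = 1, so the inverse exists.
Extended Euclidean algorithm on (298, 127):
298 = 2 × 127 + 44  ⟹  44 = (1)·298 + (-2)·127
127 = 2 × 44 + 39  ⟹  39 = (-2)·298 + (5)·127
44 = 1 × 39 + 5  ⟹  5 = (3)·298 + (-7)·127
39 = 7 × 5 + 4  ⟹  4 = (-23)·298 + (54)·127
5 = 1 × 4 + 1  ⟹  1 = (26)·298 + (-61)·127
So (-61)·127 ≡ 1 (mod 298), i.e. 127^(-1) ≡ -61 ≡ 237 (mod 298).
Check: 127 × 237 = 30099 ≡ 1 (mod 298)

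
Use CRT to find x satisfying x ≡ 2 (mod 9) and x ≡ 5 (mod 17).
56

Using Chinese Remainder Theorem:
M = 9 × 17 = 153
M1 = 17, M2 = 9
y1 = 17^(-1) mod 9 = 8
y2 = 9^(-1) mod 17 = 2
x = (2×17×8 + 5×9×2) mod 153 = 56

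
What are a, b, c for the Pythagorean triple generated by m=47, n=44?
(273, 4136, 4145)

Euclid's formula: a = m² - n², b = 2mn, c = m² + n²
m = 47, n = 44
a = 47² - 44² = 2209 - 1936 = 273
b = 2 × 47 × 44 = 4136
c = 47² + 44² = 2209 + 1936 = 4145
Verification: 273² + 4136² = 74529 + 17106496 = 17181025 = 4145² ✓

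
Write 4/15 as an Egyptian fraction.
1/4 + 1/60

Greedy algorithm:
4/15: ceiling(15/4) = 4, use 1/4
1/60: ceiling(60/1) = 60, use 1/60
Result: 4/15 = 1/4 + 1/60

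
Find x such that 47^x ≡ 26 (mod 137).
9

Baby-step giant-step with step n = ⌈√137⌉ = 12.
Baby steps 47^j mod 137 (j:value) for j=0..11: 0:1, 1:47, 2:17, 3:114, 4:15, 5:20, 6:118, 7:66, 8:88, 9:26, 10:126, 11:31.
h = 26 is already in the table at j=9, so x = 9.
Check: 47^9 ≡ 26 (mod 137).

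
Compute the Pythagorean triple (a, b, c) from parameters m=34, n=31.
(195, 2108, 2117)

Euclid's formula: a = m² - n², b = 2mn, c = m² + n²
m = 34, n = 31
a = 34² - 31² = 1156 - 961 = 195
b = 2 × 34 × 31 = 2108
c = 34² + 31² = 1156 + 961 = 2117
Verification: 195² + 2108² = 38025 + 4443664 = 4481689 = 2117² ✓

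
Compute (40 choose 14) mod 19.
0

Using Lucas' theorem:
Write n=40 and k=14 in base 19:
n in base 19: [2, 2]
k in base 19: [0, 14]
C(40,14) mod 19 = ∏ C(n_i, k_i) mod 19
Digit binomials (mod 19): C(2,0) = 1; C(2,14) = 0 (k_i > n_i)
Product: 1 × 0 = 0 ≡ 0 (mod 19)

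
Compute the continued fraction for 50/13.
[3; 1, 5, 2]

Euclidean algorithm steps:
50 = 3 × 13 + 11
13 = 1 × 11 + 2
11 = 5 × 2 + 1
2 = 2 × 1 + 0
Continued fraction: [3; 1, 5, 2]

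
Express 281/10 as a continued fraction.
[28; 10]

Euclidean algorithm steps:
281 = 28 × 10 + 1
10 = 10 × 1 + 0
Continued fraction: [28; 10]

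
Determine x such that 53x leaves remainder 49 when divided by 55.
x ≡ 3 (mod 55)

gcd(53, 55) = 1, which divides 49, so solutions exist.
Find 53^(-1) mod 55 by the extended Euclidean algorithm:
55 = 1 × 53 + 2  ⟹  2 = (1)·55 + (-1)·53
53 = 26 × 2 + 1  ⟹  1 = (-26)·55 + (27)·53
So (27)·53 ≡ 1 (mod 55), i.e. 53^(-1) ≡ 27 (mod 55).
x ≡ 27 × 49 = 1323 ≡ 3 (mod 55).
Check: 53 × 3 = 159 ≡ 49 (mod 55).
Unique solution: x ≡ 3 (mod 55)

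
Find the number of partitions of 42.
53174

p(n) counts ways to write n as a sum of positive integers (order ignored).
Euler's pentagonal recurrence: p(k) = p(k-1) + p(k-2) - p(k-5) - p(k-7) + p(k-12) + p(k-15) - ... (offsets j(3j∓1)/2, signs ++--, p(0)=1, p(<0)=0).
DP table for k = 0..41: p(0)=1, p(1)=1, p(2)=2, p(3)=3, p(4)=5, p(5)=7, p(6)=11, p(7)=15, p(8)=22, p(9)=30, p(10)=42, p(11)=56, p(12)=77, p(13)=101, p(14)=135, p(15)=176, p(16)=231, p(17)=297, p(18)=385, p(19)=490, p(20)=627, p(21)=792, p(22)=1002, p(23)=1255, p(24)=1575, p(25)=1958, p(26)=2436, p(27)=3010, p(28)=3718, p(29)=4565, p(30)=5604, p(31)=6842, p(32)=8349, p(33)=10143, p(34)=12310, p(35)=14883, p(36)=17977, p(37)=21637, p(38)=26015, p(39)=31185, p(40)=37338, p(41)=44583.
Final step: p(42) = p(41) + p(40) - p(37) - p(35) + p(30) + p(27) - p(20) - p(16) + p(7) + p(2)
= 44583 + 37338 - 21637 - 14883 + 5604 + 3010 - 627 - 231 + 15 + 2
= 53174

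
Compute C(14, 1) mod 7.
0

Using Lucas' theorem:
Write n=14 and k=1 in base 7:
n in base 7: [2, 0]
k in base 7: [0, 1]
C(14,1) mod 7 = ∏ C(n_i, k_i) mod 7
Digit binomials (mod 7): C(2,0) = 1; C(0,1) = 0 (k_i > n_i)
Product: 1 × 0 = 0 ≡ 0 (mod 7)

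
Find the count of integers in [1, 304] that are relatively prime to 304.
144

304 = 2^4 × 19
φ(n) = n × ∏(1 - 1/p) for each prime p dividing n
φ(304) = 304 × (1 - 1/2) × (1 - 1/19) = 144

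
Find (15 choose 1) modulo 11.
4

Using Lucas' theorem:
Write n=15 and k=1 in base 11:
n in base 11: [1, 4]
k in base 11: [0, 1]
C(15,1) mod 11 = ∏ C(n_i, k_i) mod 11
Digit binomials (mod 11): C(1,0) = 1; C(4,1) = 4
Product: 1 × 4 = 4 ≡ 4 (mod 11)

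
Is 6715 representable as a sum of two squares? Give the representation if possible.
Not possible

Factorization: 6715 = 5 × 17 × 79
By Fermat: n is sum of two squares iff every prime p ≡ 3 (mod 4) appears to even power.
Prime(s) ≡ 3 (mod 4) with odd exponent: [(79, 1)]
Therefore 6715 cannot be expressed as a² + b².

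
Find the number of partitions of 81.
18004327

p(n) counts ways to write n as a sum of positive integers (order ignored).
Euler's pentagonal recurrence: p(k) = p(k-1) + p(k-2) - p(k-5) - p(k-7) + p(k-12) + p(k-15) - ... (offsets j(3j∓1)/2, signs ++--, p(0)=1, p(<0)=0).
DP table for k = 0..80: p(0)=1, p(1)=1, p(2)=2, p(3)=3, p(4)=5, p(5)=7, p(6)=11, p(7)=15, p(8)=22, p(9)=30, p(10)=42, p(11)=56, p(12)=77, p(13)=101, p(14)=135, p(15)=176, p(16)=231, p(17)=297, p(18)=385, p(19)=490, p(20)=627, p(21)=792, p(22)=1002, p(23)=1255, p(24)=1575, p(25)=1958, p(26)=2436, p(27)=3010, p(28)=3718, p(29)=4565, p(30)=5604, p(31)=6842, p(32)=8349, p(33)=10143, p(34)=12310, p(35)=14883, p(36)=17977, p(37)=21637, p(38)=26015, p(39)=31185, p(40)=37338, p(41)=44583, p(42)=53174, p(43)=63261, p(44)=75175, p(45)=89134, p(46)=105558, p(47)=124754, p(48)=147273, p(49)=173525, p(50)=204226, p(51)=239943, p(52)=281589, p(53)=329931, p(54)=386155, p(55)=451276, p(56)=526823, p(57)=614154, p(58)=715220, p(59)=831820, p(60)=966467, p(61)=1121505, p(62)=1300156, p(63)=1505499, p(64)=1741630, p(65)=2012558, p(66)=2323520, p(67)=2679689, p(68)=3087735, p(69)=3554345, p(70)=4087968, p(71)=4697205, p(72)=5392783, p(73)=6185689, p(74)=7089500, p(75)=8118264, p(76)=9289091, p(77)=10619863, p(78)=12132164, p(79)=13848650, p(80)=15796476.
Final step: p(81) = p(80) + p(79) - p(76) - p(74) + p(69) + p(66) - p(59) - p(55) + p(46) + p(41) - p(30) - p(24) + p(11) + p(4)
= 15796476 + 13848650 - 9289091 - 7089500 + 3554345 + 2323520 - 831820 - 451276 + 105558 + 44583 - 5604 - 1575 + 56 + 5
= 18004327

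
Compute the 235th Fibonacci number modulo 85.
50

Matrix identity: Q^n = [[F_(n+1), F_n], [F_n, F_(n-1)]] with Q = [[1,1],[1,0]].
n = 235 = 11101011₂. Square-and-multiply, entries mod 85:
Q^1 = [[1,1],[1,0]]
Q^3 = (Q^1)²·Q = [[3,2],[2,1]]
Q^7 = (Q^3)²·Q = [[21,13],[13,8]]
Q^14 = (Q^7)² = [[15,37],[37,63]]
Q^29 = (Q^14)²·Q = [[60,64],[64,81]]
Q^58 = (Q^29)² = [[46,14],[14,32]]
Q^117 = (Q^58)²·Q = [[4,17],[17,72]]
Q^235 = (Q^117)²·Q = [[67,50],[50,17]]
F_235 mod 85 = Q^235[0][1] = 50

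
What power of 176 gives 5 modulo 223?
115

Baby-step giant-step with step n = ⌈√223⌉ = 15.
Baby steps 176^j mod 223 (j:value) for j=0..14: 0:1, 1:176, 2:202, 3:95, 4:218, 5:12, 6:105, 7:194, 8:25, 9:163, 10:144, 11:145, 12:98, 13:77, 14:172.
Giant-step multiplier: 176^(-15) ≡ 176^(222-15) = 176^207 ≡ 219 (mod 223).
Giant steps γ_i = 5·219^i mod 223: γ_0=5, γ_1=203, γ_2=80, γ_3=126, γ_4=165, γ_5=9, γ_6=187, γ_7=144 (in table at j=10).
x = i·n + j = 7·15 + 10 = 115.
Check: 176^115 ≡ 5 (mod 223).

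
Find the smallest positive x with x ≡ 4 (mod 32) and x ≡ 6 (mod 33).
996

Using Chinese Remainder Theorem:
M = 32 × 33 = 1056
M1 = 33, M2 = 32
y1 = 33^(-1) mod 32 = 1
y2 = 32^(-1) mod 33 = 32
x = (4×33×1 + 6×32×32) mod 1056 = 996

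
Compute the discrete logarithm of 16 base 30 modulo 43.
6

Baby-step giant-step with step n = ⌈√43⌉ = 7.
Baby steps 30^j mod 43 (j:value) for j=0..6: 0:1, 1:30, 2:40, 3:39, 4:9, 5:12, 6:16.
h = 16 is already in the table at j=6, so x = 6.
Check: 30^6 ≡ 16 (mod 43).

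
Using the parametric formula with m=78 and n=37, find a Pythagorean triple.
(4715, 5772, 7453)

Euclid's formula: a = m² - n², b = 2mn, c = m² + n²
m = 78, n = 37
a = 78² - 37² = 6084 - 1369 = 4715
b = 2 × 78 × 37 = 5772
c = 78² + 37² = 6084 + 1369 = 7453
Verification: 4715² + 5772² = 22231225 + 33315984 = 55547209 = 7453² ✓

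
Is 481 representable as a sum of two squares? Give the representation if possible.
9² + 20² (a=9, b=20)

Factorization: 481 = 13 × 37
By Fermat: n is sum of two squares iff every prime p ≡ 3 (mod 4) appears to even power.
All primes ≡ 3 (mod 4) appear to even power.
Search a = 0, 1, 2, … for 481 - a² a perfect square: first hit at a = 9: 481 - 81 = 400 = 20².
481 = 9² + 20² = 81 + 400 ✓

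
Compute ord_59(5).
29

59 is prime, so ord(5) divides φ(59) = 58.
Divisors of 58: 1, 2, 29, 58.
Repeated squaring: 5^1 ≡ 5, 5^2 ≡ 25, 5^4 ≡ 35, 5^8 ≡ 45, 5^16 ≡ 19, 5^32 ≡ 7 (mod 59).
Test 5^d mod 59 for each divisor d in increasing order:
5^1 ≡ 5
5^2 ≡ 25
5^29 = 5^16·5^8·5^4·5^1 ≡ 1  ← first divisor giving 1
The order is 29.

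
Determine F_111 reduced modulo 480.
34

Matrix identity: Q^n = [[F_(n+1), F_n], [F_n, F_(n-1)]] with Q = [[1,1],[1,0]].
n = 111 = 1101111₂. Square-and-multiply, entries mod 480:
Q^1 = [[1,1],[1,0]]
Q^3 = (Q^1)²·Q = [[3,2],[2,1]]
Q^6 = (Q^3)² = [[13,8],[8,5]]
Q^13 = (Q^6)²·Q = [[377,233],[233,144]]
Q^27 = (Q^13)²·Q = [[51,98],[98,433]]
Q^55 = (Q^27)²·Q = [[117,205],[205,392]]
Q^111 = (Q^55)²·Q = [[219,34],[34,185]]
F_111 mod 480 = Q^111[0][1] = 34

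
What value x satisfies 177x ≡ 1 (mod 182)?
109

gcd(177, 182) = 1, so the inverse exists.
Extended Euclidean algorithm on (182, 177):
182 = 1 × 177 + 5  ⟹  5 = (1)·182 + (-1)·177
177 = 35 × 5 + 2  ⟹  2 = (-35)·182 + (36)·177
5 = 2 × 2 + 1  ⟹  1 = (71)·182 + (-73)·177
So (-73)·177 ≡ 1 (mod 182), i.e. 177^(-1) ≡ -73 ≡ 109 (mod 182).
Check: 177 × 109 = 19293 ≡ 1 (mod 182)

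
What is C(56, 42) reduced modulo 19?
1

Using Lucas' theorem:
Write n=56 and k=42 in base 19:
n in base 19: [2, 18]
k in base 19: [2, 4]
C(56,42) mod 19 = ∏ C(n_i, k_i) mod 19
Digit binomials (mod 19): C(2,2) = 1; C(18,4) = 3060 ≡ 1
Product: 1 × 1 = 1 ≡ 1 (mod 19)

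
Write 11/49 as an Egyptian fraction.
1/5 + 1/41 + 1/10045

Greedy algorithm:
11/49: ceiling(49/11) = 5, use 1/5
6/245: ceiling(245/6) = 41, use 1/41
1/10045: ceiling(10045/1) = 10045, use 1/10045
Result: 11/49 = 1/5 + 1/41 + 1/10045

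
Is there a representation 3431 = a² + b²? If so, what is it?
Not possible

Factorization: 3431 = 47 × 73
By Fermat: n is sum of two squares iff every prime p ≡ 3 (mod 4) appears to even power.
Prime(s) ≡ 3 (mod 4) with odd exponent: [(47, 1)]
Therefore 3431 cannot be expressed as a² + b².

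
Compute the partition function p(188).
1398341745571

p(n) counts ways to write n as a sum of positive integers (order ignored).
Euler's pentagonal recurrence: p(k) = p(k-1) + p(k-2) - p(k-5) - p(k-7) + p(k-12) + p(k-15) - ... (offsets j(3j∓1)/2, signs ++--, p(0)=1, p(<0)=0).
DP table for k = 0..187: p(0)=1, p(1)=1, p(2)=2, p(3)=3, p(4)=5, p(5)=7, p(6)=11, p(7)=15, p(8)=22, p(9)=30, p(10)=42, p(11)=56, p(12)=77, p(13)=101, p(14)=135, p(15)=176, p(16)=231, p(17)=297, p(18)=385, p(19)=490, p(20)=627, p(21)=792, p(22)=1002, p(23)=1255, p(24)=1575, p(25)=1958, p(26)=2436, p(27)=3010, p(28)=3718, p(29)=4565, p(30)=5604, p(31)=6842, p(32)=8349, p(33)=10143, p(34)=12310, p(35)=14883, p(36)=17977, p(37)=21637, p(38)=26015, p(39)=31185, p(40)=37338, p(41)=44583, p(42)=53174, p(43)=63261, p(44)=75175, p(45)=89134, p(46)=105558, p(47)=124754, p(48)=147273, p(49)=173525, p(50)=204226, p(51)=239943, p(52)=281589, p(53)=329931, p(54)=386155, p(55)=451276, p(56)=526823, p(57)=614154, p(58)=715220, p(59)=831820, p(60)=966467, p(61)=1121505, p(62)=1300156, p(63)=1505499, p(64)=1741630, p(65)=2012558, p(66)=2323520, p(67)=2679689, p(68)=3087735, p(69)=3554345, p(70)=4087968, p(71)=4697205, p(72)=5392783, p(73)=6185689, p(74)=7089500, p(75)=8118264, p(76)=9289091, p(77)=10619863, p(78)=12132164, p(79)=13848650, p(80)=15796476, p(81)=18004327, p(82)=20506255, p(83)=23338469, p(84)=26543660, p(85)=30167357, p(86)=34262962, p(87)=38887673, p(88)=44108109, p(89)=49995925, p(90)=56634173, p(91)=64112359, p(92)=72533807, p(93)=82010177, p(94)=92669720, p(95)=104651419, p(96)=118114304, p(97)=133230930, p(98)=150198136, p(99)=169229875, p(100)=190569292, p(101)=214481126, p(102)=241265379, p(103)=271248950, p(104)=304801365, p(105)=342325709, p(106)=384276336, p(107)=431149389, p(108)=483502844, p(109)=541946240, p(110)=607163746, p(111)=679903203, p(112)=761002156, p(113)=851376628, p(114)=952050665, p(115)=1064144451, p(116)=1188908248, p(117)=1327710076, p(118)=1482074143, p(119)=1653668665, p(120)=1844349560, p(121)=2056148051, p(122)=2291320912, p(123)=2552338241, p(124)=2841940500, p(125)=3163127352, p(126)=3519222692, p(127)=3913864295, p(128)=4351078600, p(129)=4835271870, p(130)=5371315400, p(131)=5964539504, p(132)=6620830889, p(133)=7346629512, p(134)=8149040695, p(135)=9035836076, p(136)=10015581680, p(137)=11097645016, p(138)=12292341831, p(139)=13610949895, p(140)=15065878135, p(141)=16670689208, p(142)=18440293320, p(143)=20390982757, p(144)=22540654445, p(145)=24908858009, p(146)=27517052599, p(147)=30388671978, p(148)=33549419497, p(149)=37027355200, p(150)=40853235313, p(151)=45060624582, p(152)=49686288421, p(153)=54770336324, p(154)=60356673280, p(155)=66493182097, p(156)=73232243759, p(157)=80630964769, p(158)=88751778802, p(159)=97662728555, p(160)=107438159466, p(161)=118159068427, p(162)=129913904637, p(163)=142798995930, p(164)=156919475295, p(165)=172389800255, p(166)=189334822579, p(167)=207890420102, p(168)=228204732751, p(169)=250438925115, p(170)=274768617130, p(171)=301384802048, p(172)=330495499613, p(173)=362326859895, p(174)=397125074750, p(175)=435157697830, p(176)=476715857290, p(177)=522115831195, p(178)=571701605655, p(179)=625846753120, p(180)=684957390936, p(181)=749474411781, p(182)=819876908323, p(183)=896684817527, p(184)=980462880430, p(185)=1071823774337, p(186)=1171432692373, p(187)=1280011042268.
Final step: p(188) = p(187) + p(186) - p(183) - p(181) + p(176) + p(173) - p(166) - p(162) + p(153) + p(148) - p(137) - p(131) + p(118) + p(111) - p(96) - p(88) + p(71) + p(62) - p(43) - p(33) + p(12) + p(1)
= 1280011042268 + 1171432692373 - 896684817527 - 749474411781 + 476715857290 + 362326859895 - 189334822579 - 129913904637 + 54770336324 + 33549419497 - 11097645016 - 5964539504 + 1482074143 + 679903203 - 118114304 - 44108109 + 4697205 + 1300156 - 63261 - 10143 + 77 + 1
= 1398341745571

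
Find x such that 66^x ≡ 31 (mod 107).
55

Baby-step giant-step with step n = ⌈√107⌉ = 11.
Baby steps 66^j mod 107 (j:value) for j=0..10: 0:1, 1:66, 2:76, 3:94, 4:105, 5:82, 6:62, 7:26, 8:4, 9:50, 10:90.
Giant-step multiplier: 66^(-11) ≡ 66^(106-11) = 66^95 ≡ 72 (mod 107).
Giant steps γ_i = 31·72^i mod 107: γ_0=31, γ_1=92, γ_2=97, γ_3=29, γ_4=55, γ_5=1 (in table at j=0).
x = i·n + j = 5·11 + 0 = 55.
Check: 66^55 ≡ 31 (mod 107).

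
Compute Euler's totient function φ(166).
82

166 = 2 × 83
φ(n) = n × ∏(1 - 1/p) for each prime p dividing n
φ(166) = 166 × (1 - 1/2) × (1 - 1/83) = 82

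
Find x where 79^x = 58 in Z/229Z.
2

Baby-step giant-step with step n = ⌈√229⌉ = 16.
Baby steps 79^j mod 229 (j:value) for j=0..15: 0:1, 1:79, 2:58, 3:2, 4:158, 5:116, 6:4, 7:87, 8:3, 9:8, 10:174, 11:6, 12:16, 13:119, 14:12, 15:32.
h = 58 is already in the table at j=2, so x = 2.
Check: 79^2 ≡ 58 (mod 229).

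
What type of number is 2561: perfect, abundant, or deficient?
deficient

Proper divisors of 2561: sum = 1 + 13 + 197 = 211
Since 211 < 2561, 2561 is deficient.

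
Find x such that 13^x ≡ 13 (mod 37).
1

Baby-step giant-step with step n = ⌈√37⌉ = 7.
Baby steps 13^j mod 37 (j:value) for j=0..6: 0:1, 1:13, 2:21, 3:14, 4:34, 5:35, 6:11.
h = 13 is already in the table at j=1, so x = 1.
Check: 13^1 ≡ 13 (mod 37).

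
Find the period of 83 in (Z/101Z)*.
100

101 is prime, so ord(83) divides φ(101) = 100.
Divisors of 100: 1, 2, 4, 5, 10, 20, 25, 50, 100.
Repeated squaring: 83^1 ≡ 83, 83^2 ≡ 21, 83^4 ≡ 37, 83^8 ≡ 56, 83^16 ≡ 5, 83^32 ≡ 25, 83^64 ≡ 19 (mod 101).
Test 83^d mod 101 for each divisor d in increasing order:
83^1 ≡ 83
83^2 ≡ 21
83^4 ≡ 37
83^5 = 83^4·83^1 ≡ 41
83^10 = 83^8·83^2 ≡ 65
83^20 = 83^16·83^4 ≡ 84
83^25 = 83^16·83^8·83^1 ≡ 10
83^50 = 83^32·83^16·83^2 ≡ 100
83^100 = 83^64·83^32·83^4 ≡ 1  ← first divisor giving 1
The order is 100.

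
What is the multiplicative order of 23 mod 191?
95

191 is prime, so ord(23) divides φ(191) = 190.
Divisors of 190: 1, 2, 5, 10, 19, 38, 95, 190.
Repeated squaring: 23^1 ≡ 23, 23^2 ≡ 147, 23^4 ≡ 26, 23^8 ≡ 103, 23^16 ≡ 104, 23^32 ≡ 120, 23^64 ≡ 75, 23^128 ≡ 86 (mod 191).
Test 23^d mod 191 for each divisor d in increasing order:
23^1 ≡ 23
23^2 ≡ 147
23^5 = 23^4·23^1 ≡ 25
23^10 = 23^8·23^2 ≡ 52
23^19 = 23^16·23^2·23^1 ≡ 184
23^38 = 23^32·23^4·23^2 ≡ 49
23^95 = 23^64·23^16·23^8·23^4·23^2·23^1 ≡ 1  ← first divisor giving 1
The order is 95.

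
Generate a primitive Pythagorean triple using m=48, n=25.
(1679, 2400, 2929)

Euclid's formula: a = m² - n², b = 2mn, c = m² + n²
m = 48, n = 25
a = 48² - 25² = 2304 - 625 = 1679
b = 2 × 48 × 25 = 2400
c = 48² + 25² = 2304 + 625 = 2929
Verification: 1679² + 2400² = 2819041 + 5760000 = 8579041 = 2929² ✓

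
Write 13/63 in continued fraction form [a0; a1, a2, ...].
[0; 4, 1, 5, 2]

Euclidean algorithm steps:
13 = 0 × 63 + 13
63 = 4 × 13 + 11
13 = 1 × 11 + 2
11 = 5 × 2 + 1
2 = 2 × 1 + 0
Continued fraction: [0; 4, 1, 5, 2]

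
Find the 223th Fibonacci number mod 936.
157

Matrix identity: Q^n = [[F_(n+1), F_n], [F_n, F_(n-1)]] with Q = [[1,1],[1,0]].
n = 223 = 11011111₂. Square-and-multiply, entries mod 936:
Q^1 = [[1,1],[1,0]]
Q^3 = (Q^1)²·Q = [[3,2],[2,1]]
Q^6 = (Q^3)² = [[13,8],[8,5]]
Q^13 = (Q^6)²·Q = [[377,233],[233,144]]
Q^27 = (Q^13)²·Q = [[507,794],[794,649]]
Q^55 = (Q^27)²·Q = [[741,157],[157,584]]
Q^111 = (Q^55)²·Q = [[195,898],[898,233]]
Q^223 = (Q^111)²·Q = [[741,157],[157,584]]
F_223 mod 936 = Q^223[0][1] = 157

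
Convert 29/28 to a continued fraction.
[1; 28]

Euclidean algorithm steps:
29 = 1 × 28 + 1
28 = 28 × 1 + 0
Continued fraction: [1; 28]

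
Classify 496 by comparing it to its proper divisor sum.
perfect

Proper divisors of 496: sum = 1 + 2 + 4 + 8 + 16 + 31 + 62 + 124 + 248 = 496
Since 496 = 496, 496 is perfect.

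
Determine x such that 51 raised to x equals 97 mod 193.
170

Baby-step giant-step with step n = ⌈√193⌉ = 14.
Baby steps 51^j mod 193 (j:value) for j=0..13: 0:1, 1:51, 2:92, 3:60, 4:165, 5:116, 6:126, 7:57, 8:12, 9:33, 10:139, 11:141, 12:50, 13:41.
Giant-step multiplier: 51^(-14) ≡ 51^(192-14) = 51^178 ≡ 6 (mod 193).
Giant steps γ_i = 97·6^i mod 193: γ_0=97, γ_1=3, γ_2=18, γ_3=108, γ_4=69, γ_5=28, γ_6=168, γ_7=43, γ_8=65, γ_9=4, γ_10=24, γ_11=144, γ_12=92 (in table at j=2).
x = i·n + j = 12·14 + 2 = 170.
Check: 51^170 ≡ 97 (mod 193).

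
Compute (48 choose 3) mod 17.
7

Using Lucas' theorem:
Write n=48 and k=3 in base 17:
n in base 17: [2, 14]
k in base 17: [0, 3]
C(48,3) mod 17 = ∏ C(n_i, k_i) mod 17
Digit binomials (mod 17): C(2,0) = 1; C(14,3) = 364 ≡ 7
Product: 1 × 7 = 7 ≡ 7 (mod 17)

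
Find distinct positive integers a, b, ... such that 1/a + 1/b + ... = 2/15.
1/8 + 1/120

Greedy algorithm:
2/15: ceiling(15/2) = 8, use 1/8
1/120: ceiling(120/1) = 120, use 1/120
Result: 2/15 = 1/8 + 1/120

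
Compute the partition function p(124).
2841940500

p(n) counts ways to write n as a sum of positive integers (order ignored).
Euler's pentagonal recurrence: p(k) = p(k-1) + p(k-2) - p(k-5) - p(k-7) + p(k-12) + p(k-15) - ... (offsets j(3j∓1)/2, signs ++--, p(0)=1, p(<0)=0).
DP table for k = 0..123: p(0)=1, p(1)=1, p(2)=2, p(3)=3, p(4)=5, p(5)=7, p(6)=11, p(7)=15, p(8)=22, p(9)=30, p(10)=42, p(11)=56, p(12)=77, p(13)=101, p(14)=135, p(15)=176, p(16)=231, p(17)=297, p(18)=385, p(19)=490, p(20)=627, p(21)=792, p(22)=1002, p(23)=1255, p(24)=1575, p(25)=1958, p(26)=2436, p(27)=3010, p(28)=3718, p(29)=4565, p(30)=5604, p(31)=6842, p(32)=8349, p(33)=10143, p(34)=12310, p(35)=14883, p(36)=17977, p(37)=21637, p(38)=26015, p(39)=31185, p(40)=37338, p(41)=44583, p(42)=53174, p(43)=63261, p(44)=75175, p(45)=89134, p(46)=105558, p(47)=124754, p(48)=147273, p(49)=173525, p(50)=204226, p(51)=239943, p(52)=281589, p(53)=329931, p(54)=386155, p(55)=451276, p(56)=526823, p(57)=614154, p(58)=715220, p(59)=831820, p(60)=966467, p(61)=1121505, p(62)=1300156, p(63)=1505499, p(64)=1741630, p(65)=2012558, p(66)=2323520, p(67)=2679689, p(68)=3087735, p(69)=3554345, p(70)=4087968, p(71)=4697205, p(72)=5392783, p(73)=6185689, p(74)=7089500, p(75)=8118264, p(76)=9289091, p(77)=10619863, p(78)=12132164, p(79)=13848650, p(80)=15796476, p(81)=18004327, p(82)=20506255, p(83)=23338469, p(84)=26543660, p(85)=30167357, p(86)=34262962, p(87)=38887673, p(88)=44108109, p(89)=49995925, p(90)=56634173, p(91)=64112359, p(92)=72533807, p(93)=82010177, p(94)=92669720, p(95)=104651419, p(96)=118114304, p(97)=133230930, p(98)=150198136, p(99)=169229875, p(100)=190569292, p(101)=214481126, p(102)=241265379, p(103)=271248950, p(104)=304801365, p(105)=342325709, p(106)=384276336, p(107)=431149389, p(108)=483502844, p(109)=541946240, p(110)=607163746, p(111)=679903203, p(112)=761002156, p(113)=851376628, p(114)=952050665, p(115)=1064144451, p(116)=1188908248, p(117)=1327710076, p(118)=1482074143, p(119)=1653668665, p(120)=1844349560, p(121)=2056148051, p(122)=2291320912, p(123)=2552338241.
Final step: p(124) = p(123) + p(122) - p(119) - p(117) + p(112) + p(109) - p(102) - p(98) + p(89) + p(84) - p(73) - p(67) + p(54) + p(47) - p(32) - p(24) + p(7)
= 2552338241 + 2291320912 - 1653668665 - 1327710076 + 761002156 + 541946240 - 241265379 - 150198136 + 49995925 + 26543660 - 6185689 - 2679689 + 386155 + 124754 - 8349 - 1575 + 15
= 2841940500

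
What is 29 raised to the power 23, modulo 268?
37

Repeated squaring. Binary of 23 = 10111.
29^1 ≡ 29 (mod 268); 29^2 ≡ 37 (mod 268); 29^4 ≡ 29 (mod 268); 29^8 ≡ 37 (mod 268); 29^16 ≡ 29 (mod 268)
29^23 = 29^1 × 29^2 × 29^4 × 29^16 ≡ 37 (mod 268)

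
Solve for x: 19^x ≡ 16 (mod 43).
30

Baby-step giant-step with step n = ⌈√43⌉ = 7.
Baby steps 19^j mod 43 (j:value) for j=0..6: 0:1, 1:19, 2:17, 3:22, 4:31, 5:30, 6:11.
Giant-step multiplier: 19^(-7) ≡ 19^(42-7) = 19^35 ≡ 7 (mod 43).
Giant steps γ_i = 16·7^i mod 43: γ_0=16, γ_1=26, γ_2=10, γ_3=27, γ_4=17 (in table at j=2).
x = i·n + j = 4·7 + 2 = 30.
Check: 19^30 ≡ 16 (mod 43).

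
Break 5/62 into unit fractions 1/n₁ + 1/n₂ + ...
1/13 + 1/269 + 1/216814

Greedy algorithm:
5/62: ceiling(62/5) = 13, use 1/13
3/806: ceiling(806/3) = 269, use 1/269
1/216814: ceiling(216814/1) = 216814, use 1/216814
Result: 5/62 = 1/13 + 1/269 + 1/216814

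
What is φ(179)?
178

179 = 179
φ(n) = n × ∏(1 - 1/p) for each prime p dividing n
φ(179) = 179 × (1 - 1/179) = 178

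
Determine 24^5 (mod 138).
24

Repeated squaring. Binary of 5 = 101.
24^1 ≡ 24 (mod 138); 24^2 ≡ 24 (mod 138); 24^4 ≡ 24 (mod 138)
24^5 = 24^1 × 24^4 ≡ 24 (mod 138)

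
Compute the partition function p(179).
625846753120

p(n) counts ways to write n as a sum of positive integers (order ignored).
Euler's pentagonal recurrence: p(k) = p(k-1) + p(k-2) - p(k-5) - p(k-7) + p(k-12) + p(k-15) - ... (offsets j(3j∓1)/2, signs ++--, p(0)=1, p(<0)=0).
DP table for k = 0..178: p(0)=1, p(1)=1, p(2)=2, p(3)=3, p(4)=5, p(5)=7, p(6)=11, p(7)=15, p(8)=22, p(9)=30, p(10)=42, p(11)=56, p(12)=77, p(13)=101, p(14)=135, p(15)=176, p(16)=231, p(17)=297, p(18)=385, p(19)=490, p(20)=627, p(21)=792, p(22)=1002, p(23)=1255, p(24)=1575, p(25)=1958, p(26)=2436, p(27)=3010, p(28)=3718, p(29)=4565, p(30)=5604, p(31)=6842, p(32)=8349, p(33)=10143, p(34)=12310, p(35)=14883, p(36)=17977, p(37)=21637, p(38)=26015, p(39)=31185, p(40)=37338, p(41)=44583, p(42)=53174, p(43)=63261, p(44)=75175, p(45)=89134, p(46)=105558, p(47)=124754, p(48)=147273, p(49)=173525, p(50)=204226, p(51)=239943, p(52)=281589, p(53)=329931, p(54)=386155, p(55)=451276, p(56)=526823, p(57)=614154, p(58)=715220, p(59)=831820, p(60)=966467, p(61)=1121505, p(62)=1300156, p(63)=1505499, p(64)=1741630, p(65)=2012558, p(66)=2323520, p(67)=2679689, p(68)=3087735, p(69)=3554345, p(70)=4087968, p(71)=4697205, p(72)=5392783, p(73)=6185689, p(74)=7089500, p(75)=8118264, p(76)=9289091, p(77)=10619863, p(78)=12132164, p(79)=13848650, p(80)=15796476, p(81)=18004327, p(82)=20506255, p(83)=23338469, p(84)=26543660, p(85)=30167357, p(86)=34262962, p(87)=38887673, p(88)=44108109, p(89)=49995925, p(90)=56634173, p(91)=64112359, p(92)=72533807, p(93)=82010177, p(94)=92669720, p(95)=104651419, p(96)=118114304, p(97)=133230930, p(98)=150198136, p(99)=169229875, p(100)=190569292, p(101)=214481126, p(102)=241265379, p(103)=271248950, p(104)=304801365, p(105)=342325709, p(106)=384276336, p(107)=431149389, p(108)=483502844, p(109)=541946240, p(110)=607163746, p(111)=679903203, p(112)=761002156, p(113)=851376628, p(114)=952050665, p(115)=1064144451, p(116)=1188908248, p(117)=1327710076, p(118)=1482074143, p(119)=1653668665, p(120)=1844349560, p(121)=2056148051, p(122)=2291320912, p(123)=2552338241, p(124)=2841940500, p(125)=3163127352, p(126)=3519222692, p(127)=3913864295, p(128)=4351078600, p(129)=4835271870, p(130)=5371315400, p(131)=5964539504, p(132)=6620830889, p(133)=7346629512, p(134)=8149040695, p(135)=9035836076, p(136)=10015581680, p(137)=11097645016, p(138)=12292341831, p(139)=13610949895, p(140)=15065878135, p(141)=16670689208, p(142)=18440293320, p(143)=20390982757, p(144)=22540654445, p(145)=24908858009, p(146)=27517052599, p(147)=30388671978, p(148)=33549419497, p(149)=37027355200, p(150)=40853235313, p(151)=45060624582, p(152)=49686288421, p(153)=54770336324, p(154)=60356673280, p(155)=66493182097, p(156)=73232243759, p(157)=80630964769, p(158)=88751778802, p(159)=97662728555, p(160)=107438159466, p(161)=118159068427, p(162)=129913904637, p(163)=142798995930, p(164)=156919475295, p(165)=172389800255, p(166)=189334822579, p(167)=207890420102, p(168)=228204732751, p(169)=250438925115, p(170)=274768617130, p(171)=301384802048, p(172)=330495499613, p(173)=362326859895, p(174)=397125074750, p(175)=435157697830, p(176)=476715857290, p(177)=522115831195, p(178)=571701605655.
Final step: p(179) = p(178) + p(177) - p(174) - p(172) + p(167) + p(164) - p(157) - p(153) + p(144) + p(139) - p(128) - p(122) + p(109) + p(102) - p(87) - p(79) + p(62) + p(53) - p(34) - p(24) + p(3)
= 571701605655 + 522115831195 - 397125074750 - 330495499613 + 207890420102 + 156919475295 - 80630964769 - 54770336324 + 22540654445 + 13610949895 - 4351078600 - 2291320912 + 541946240 + 241265379 - 38887673 - 13848650 + 1300156 + 329931 - 12310 - 1575 + 3
= 625846753120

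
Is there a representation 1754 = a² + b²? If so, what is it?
23² + 35² (a=23, b=35)

Factorization: 1754 = 2 × 877
By Fermat: n is sum of two squares iff every prime p ≡ 3 (mod 4) appears to even power.
All primes ≡ 3 (mod 4) appear to even power.
Search a = 0, 1, 2, … for 1754 - a² a perfect square: first hit at a = 23: 1754 - 529 = 1225 = 35².
1754 = 23² + 35² = 529 + 1225 ✓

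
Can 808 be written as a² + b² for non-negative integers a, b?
18² + 22² (a=18, b=22)

Factorization: 808 = 2^3 × 101
By Fermat: n is sum of two squares iff every prime p ≡ 3 (mod 4) appears to even power.
All primes ≡ 3 (mod 4) appear to even power.
Search a = 0, 1, 2, … for 808 - a² a perfect square: first hit at a = 18: 808 - 324 = 484 = 22².
808 = 18² + 22² = 324 + 484 ✓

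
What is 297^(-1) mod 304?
217

gcd(297, 304) = 1, so the inverse exists.
Extended Euclidean algorithm on (304, 297):
304 = 1 × 297 + 7  ⟹  7 = (1)·304 + (-1)·297
297 = 42 × 7 + 3  ⟹  3 = (-42)·304 + (43)·297
7 = 2 × 3 + 1  ⟹  1 = (85)·304 + (-87)·297
So (-87)·297 ≡ 1 (mod 304), i.e. 297^(-1) ≡ -87 ≡ 217 (mod 304).
Check: 297 × 217 = 64449 ≡ 1 (mod 304)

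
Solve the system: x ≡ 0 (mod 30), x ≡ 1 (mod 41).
780

Using Chinese Remainder Theorem:
M = 30 × 41 = 1230
M1 = 41, M2 = 30
y1 = 41^(-1) mod 30 = 11
y2 = 30^(-1) mod 41 = 26
x = (0×41×11 + 1×30×26) mod 1230 = 780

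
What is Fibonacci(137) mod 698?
37

Matrix identity: Q^n = [[F_(n+1), F_n], [F_n, F_(n-1)]] with Q = [[1,1],[1,0]].
n = 137 = 10001001₂. Square-and-multiply, entries mod 698:
Q^1 = [[1,1],[1,0]]
Q^2 = (Q^1)² = [[2,1],[1,1]]
Q^4 = (Q^2)² = [[5,3],[3,2]]
Q^8 = (Q^4)² = [[34,21],[21,13]]
Q^17 = (Q^8)²·Q = [[490,201],[201,289]]
Q^34 = (Q^17)² = [[603,227],[227,376]]
Q^68 = (Q^34)² = [[526,269],[269,257]]
Q^137 = (Q^68)²·Q = [[566,37],[37,529]]
F_137 mod 698 = Q^137[0][1] = 37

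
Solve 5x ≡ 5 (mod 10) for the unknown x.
x ≡ 1 (mod 2)

gcd(5, 10) = 5, which divides 5, so solutions exist.
Divide through by 5: x ≡ 1 (mod 2).
The coefficient of x is now 1, so x ≡ 1 (mod 2).
Check: 5 × 1 = 5 ≡ 5 (mod 10).
x ≡ 1 (mod 2), giving 5 solutions mod 10.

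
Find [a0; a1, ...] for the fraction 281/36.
[7; 1, 4, 7]

Euclidean algorithm steps:
281 = 7 × 36 + 29
36 = 1 × 29 + 7
29 = 4 × 7 + 1
7 = 7 × 1 + 0
Continued fraction: [7; 1, 4, 7]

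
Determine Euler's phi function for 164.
80

164 = 2^2 × 41
φ(n) = n × ∏(1 - 1/p) for each prime p dividing n
φ(164) = 164 × (1 - 1/2) × (1 - 1/41) = 80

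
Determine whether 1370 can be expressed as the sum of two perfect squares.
1² + 37² (a=1, b=37)

Factorization: 1370 = 2 × 5 × 137
By Fermat: n is sum of two squares iff every prime p ≡ 3 (mod 4) appears to even power.
All primes ≡ 3 (mod 4) appear to even power.
Search a = 0, 1, 2, … for 1370 - a² a perfect square: first hit at a = 1: 1370 - 1 = 1369 = 37².
1370 = 1² + 37² = 1 + 1369 ✓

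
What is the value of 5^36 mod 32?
17

Repeated squaring. Binary of 36 = 100100.
5^1 ≡ 5 (mod 32); 5^2 ≡ 25 (mod 32); 5^4 ≡ 17 (mod 32); 5^8 ≡ 1 (mod 32); 5^16 ≡ 1 (mod 32); 5^32 ≡ 1 (mod 32)
5^36 = 5^4 × 5^32 ≡ 17 (mod 32)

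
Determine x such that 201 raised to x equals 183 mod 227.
139

Baby-step giant-step with step n = ⌈√227⌉ = 16.
Baby steps 201^j mod 227 (j:value) for j=0..15: 0:1, 1:201, 2:222, 3:130, 4:25, 5:31, 6:102, 7:72, 8:171, 9:94, 10:53, 11:211, 12:189, 13:80, 14:190, 15:54.
Giant-step multiplier: 201^(-16) ≡ 201^(226-16) = 201^210 ≡ 27 (mod 227).
Giant steps γ_i = 183·27^i mod 227: γ_0=183, γ_1=174, γ_2=158, γ_3=180, γ_4=93, γ_5=14, γ_6=151, γ_7=218, γ_8=211 (in table at j=11).
x = i·n + j = 8·16 + 11 = 139.
Check: 201^139 ≡ 183 (mod 227).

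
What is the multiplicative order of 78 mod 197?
196

197 is prime, so ord(78) divides φ(197) = 196.
Divisors of 196: 1, 2, 4, 7, 14, 28, 49, 98, 196.
Repeated squaring: 78^1 ≡ 78, 78^2 ≡ 174, 78^4 ≡ 135, 78^8 ≡ 101, 78^16 ≡ 154, 78^32 ≡ 76, 78^64 ≡ 63, 78^128 ≡ 29 (mod 197).
Test 78^d mod 197 for each divisor d in increasing order:
78^1 ≡ 78
78^2 ≡ 174
78^4 ≡ 135
78^7 = 78^4·78^2·78^1 ≡ 120
78^14 = 78^8·78^4·78^2 ≡ 19
78^28 = 78^16·78^8·78^4 ≡ 164
78^49 = 78^32·78^16·78^1 ≡ 14
78^98 = 78^64·78^32·78^2 ≡ 196
78^196 = 78^128·78^64·78^4 ≡ 1  ← first divisor giving 1
The order is 196.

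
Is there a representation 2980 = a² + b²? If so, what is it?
8² + 54² (a=8, b=54)

Factorization: 2980 = 2^2 × 5 × 149
By Fermat: n is sum of two squares iff every prime p ≡ 3 (mod 4) appears to even power.
All primes ≡ 3 (mod 4) appear to even power.
Search a = 0, 1, 2, … for 2980 - a² a perfect square: first hit at a = 8: 2980 - 64 = 2916 = 54².
2980 = 8² + 54² = 64 + 2916 ✓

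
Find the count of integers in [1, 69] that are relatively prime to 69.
44

69 = 3 × 23
φ(n) = n × ∏(1 - 1/p) for each prime p dividing n
φ(69) = 69 × (1 - 1/3) × (1 - 1/23) = 44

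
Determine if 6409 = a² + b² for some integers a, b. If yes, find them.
3² + 80² (a=3, b=80)

Factorization: 6409 = 13 × 17 × 29
By Fermat: n is sum of two squares iff every prime p ≡ 3 (mod 4) appears to even power.
All primes ≡ 3 (mod 4) appear to even power.
Search a = 0, 1, 2, … for 6409 - a² a perfect square: first hit at a = 3: 6409 - 9 = 6400 = 80².
6409 = 3² + 80² = 9 + 6400 ✓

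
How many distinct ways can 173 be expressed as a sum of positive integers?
362326859895

p(n) counts ways to write n as a sum of positive integers (order ignored).
Euler's pentagonal recurrence: p(k) = p(k-1) + p(k-2) - p(k-5) - p(k-7) + p(k-12) + p(k-15) - ... (offsets j(3j∓1)/2, signs ++--, p(0)=1, p(<0)=0).
DP table for k = 0..172: p(0)=1, p(1)=1, p(2)=2, p(3)=3, p(4)=5, p(5)=7, p(6)=11, p(7)=15, p(8)=22, p(9)=30, p(10)=42, p(11)=56, p(12)=77, p(13)=101, p(14)=135, p(15)=176, p(16)=231, p(17)=297, p(18)=385, p(19)=490, p(20)=627, p(21)=792, p(22)=1002, p(23)=1255, p(24)=1575, p(25)=1958, p(26)=2436, p(27)=3010, p(28)=3718, p(29)=4565, p(30)=5604, p(31)=6842, p(32)=8349, p(33)=10143, p(34)=12310, p(35)=14883, p(36)=17977, p(37)=21637, p(38)=26015, p(39)=31185, p(40)=37338, p(41)=44583, p(42)=53174, p(43)=63261, p(44)=75175, p(45)=89134, p(46)=105558, p(47)=124754, p(48)=147273, p(49)=173525, p(50)=204226, p(51)=239943, p(52)=281589, p(53)=329931, p(54)=386155, p(55)=451276, p(56)=526823, p(57)=614154, p(58)=715220, p(59)=831820, p(60)=966467, p(61)=1121505, p(62)=1300156, p(63)=1505499, p(64)=1741630, p(65)=2012558, p(66)=2323520, p(67)=2679689, p(68)=3087735, p(69)=3554345, p(70)=4087968, p(71)=4697205, p(72)=5392783, p(73)=6185689, p(74)=7089500, p(75)=8118264, p(76)=9289091, p(77)=10619863, p(78)=12132164, p(79)=13848650, p(80)=15796476, p(81)=18004327, p(82)=20506255, p(83)=23338469, p(84)=26543660, p(85)=30167357, p(86)=34262962, p(87)=38887673, p(88)=44108109, p(89)=49995925, p(90)=56634173, p(91)=64112359, p(92)=72533807, p(93)=82010177, p(94)=92669720, p(95)=104651419, p(96)=118114304, p(97)=133230930, p(98)=150198136, p(99)=169229875, p(100)=190569292, p(101)=214481126, p(102)=241265379, p(103)=271248950, p(104)=304801365, p(105)=342325709, p(106)=384276336, p(107)=431149389, p(108)=483502844, p(109)=541946240, p(110)=607163746, p(111)=679903203, p(112)=761002156, p(113)=851376628, p(114)=952050665, p(115)=1064144451, p(116)=1188908248, p(117)=1327710076, p(118)=1482074143, p(119)=1653668665, p(120)=1844349560, p(121)=2056148051, p(122)=2291320912, p(123)=2552338241, p(124)=2841940500, p(125)=3163127352, p(126)=3519222692, p(127)=3913864295, p(128)=4351078600, p(129)=4835271870, p(130)=5371315400, p(131)=5964539504, p(132)=6620830889, p(133)=7346629512, p(134)=8149040695, p(135)=9035836076, p(136)=10015581680, p(137)=11097645016, p(138)=12292341831, p(139)=13610949895, p(140)=15065878135, p(141)=16670689208, p(142)=18440293320, p(143)=20390982757, p(144)=22540654445, p(145)=24908858009, p(146)=27517052599, p(147)=30388671978, p(148)=33549419497, p(149)=37027355200, p(150)=40853235313, p(151)=45060624582, p(152)=49686288421, p(153)=54770336324, p(154)=60356673280, p(155)=66493182097, p(156)=73232243759, p(157)=80630964769, p(158)=88751778802, p(159)=97662728555, p(160)=107438159466, p(161)=118159068427, p(162)=129913904637, p(163)=142798995930, p(164)=156919475295, p(165)=172389800255, p(166)=189334822579, p(167)=207890420102, p(168)=228204732751, p(169)=250438925115, p(170)=274768617130, p(171)=301384802048, p(172)=330495499613.
Final step: p(173) = p(172) + p(171) - p(168) - p(166) + p(161) + p(158) - p(151) - p(147) + p(138) + p(133) - p(122) - p(116) + p(103) + p(96) - p(81) - p(73) + p(56) + p(47) - p(28) - p(18)
= 330495499613 + 301384802048 - 228204732751 - 189334822579 + 118159068427 + 88751778802 - 45060624582 - 30388671978 + 12292341831 + 7346629512 - 2291320912 - 1188908248 + 271248950 + 118114304 - 18004327 - 6185689 + 526823 + 124754 - 3718 - 385
= 362326859895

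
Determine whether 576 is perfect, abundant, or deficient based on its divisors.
abundant

Proper divisors of 576: sum = 1 + 2 + 3 + 4 + 6 + 8 + 9 + 12 + ... + 96 + 144 + 192 + 288 (20 divisors) = 1075
Since 1075 > 576, 576 is abundant.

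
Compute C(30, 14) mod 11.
2

Using Lucas' theorem:
Write n=30 and k=14 in base 11:
n in base 11: [2, 8]
k in base 11: [1, 3]
C(30,14) mod 11 = ∏ C(n_i, k_i) mod 11
Digit binomials (mod 11): C(2,1) = 2; C(8,3) = 56 ≡ 1
Product: 2 × 1 = 2 ≡ 2 (mod 11)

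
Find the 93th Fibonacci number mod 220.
178

Matrix identity: Q^n = [[F_(n+1), F_n], [F_n, F_(n-1)]] with Q = [[1,1],[1,0]].
n = 93 = 1011101₂. Square-and-multiply, entries mod 220:
Q^1 = [[1,1],[1,0]]
Q^2 = (Q^1)² = [[2,1],[1,1]]
Q^5 = (Q^2)²·Q = [[8,5],[5,3]]
Q^11 = (Q^5)²·Q = [[144,89],[89,55]]
Q^23 = (Q^11)²·Q = [[168,57],[57,111]]
Q^46 = (Q^23)² = [[13,63],[63,170]]
Q^93 = (Q^46)²·Q = [[47,178],[178,89]]
F_93 mod 220 = Q^93[0][1] = 178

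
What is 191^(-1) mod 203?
186

gcd(191, 203) = 1, so the inverse exists.
Extended Euclidean algorithm on (203, 191):
203 = 1 × 191 + 12  ⟹  12 = (1)·203 + (-1)·191
191 = 15 × 12 + 11  ⟹  11 = (-15)·203 + (16)·191
12 = 1 × 11 + 1  ⟹  1 = (16)·203 + (-17)·191
So (-17)·191 ≡ 1 (mod 203), i.e. 191^(-1) ≡ -17 ≡ 186 (mod 203).
Check: 191 × 186 = 35526 ≡ 1 (mod 203)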